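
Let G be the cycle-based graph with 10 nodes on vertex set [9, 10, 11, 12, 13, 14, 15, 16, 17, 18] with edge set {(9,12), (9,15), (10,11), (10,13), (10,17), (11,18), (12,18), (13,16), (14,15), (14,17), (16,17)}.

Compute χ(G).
χ(G) = 2

Clique number ω(G) = 2 (lower bound: χ ≥ ω).
The graph is bipartite (no odd cycle), so 2 colors suffice: χ(G) = 2.
A valid 2-coloring: color 1: [9, 10, 14, 16, 18]; color 2: [11, 12, 13, 15, 17].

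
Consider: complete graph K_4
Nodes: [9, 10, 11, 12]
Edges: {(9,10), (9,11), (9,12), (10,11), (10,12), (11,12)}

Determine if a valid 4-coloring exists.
A valid 4-coloring: color 1: [10]; color 2: [11]; color 3: [9]; color 4: [12].
(χ(G) = 4 ≤ 4.)

Yes, G is 4-colorable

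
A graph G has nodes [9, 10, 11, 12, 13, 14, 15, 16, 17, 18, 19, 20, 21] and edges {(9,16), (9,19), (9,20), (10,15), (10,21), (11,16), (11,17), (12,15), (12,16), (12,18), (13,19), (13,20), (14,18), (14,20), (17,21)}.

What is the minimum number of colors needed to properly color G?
χ(G) = 3

Clique number ω(G) = 2 (lower bound: χ ≥ ω).
Odd cycle [17, 21, 10, 15, 12, 16, 11] needs 3 colors (χ ≥ 3).
The coloring below uses 3 colors, so χ(G) = 3.
A valid 3-coloring: color 1: [10, 16, 17, 18, 19, 20]; color 2: [9, 11, 12, 13, 14, 21]; color 3: [15].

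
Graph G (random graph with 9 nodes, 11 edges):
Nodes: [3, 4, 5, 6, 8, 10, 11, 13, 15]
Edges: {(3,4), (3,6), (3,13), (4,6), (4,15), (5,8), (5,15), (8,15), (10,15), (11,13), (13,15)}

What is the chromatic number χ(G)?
χ(G) = 3

Clique number ω(G) = 3 (lower bound: χ ≥ ω).
The clique on [3, 4, 6] has size 3, forcing χ ≥ 3, and the coloring below uses 3 colors, so χ(G) = 3.
A valid 3-coloring: color 1: [3, 11, 15]; color 2: [6, 8, 10, 13]; color 3: [4, 5].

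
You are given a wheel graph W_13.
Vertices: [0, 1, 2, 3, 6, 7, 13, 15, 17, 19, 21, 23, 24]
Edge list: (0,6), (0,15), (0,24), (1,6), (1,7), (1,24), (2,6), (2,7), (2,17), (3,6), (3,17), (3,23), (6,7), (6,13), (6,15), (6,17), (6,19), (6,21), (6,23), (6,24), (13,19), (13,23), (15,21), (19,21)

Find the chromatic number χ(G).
Clique number ω(G) = 3 (lower bound: χ ≥ ω).
The clique on [0, 6, 24] has size 3, forcing χ ≥ 3, and the coloring below uses 3 colors, so χ(G) = 3.
A valid 3-coloring: color 1: [6]; color 2: [0, 1, 2, 3, 13, 21]; color 3: [7, 15, 17, 19, 23, 24].

χ(G) = 3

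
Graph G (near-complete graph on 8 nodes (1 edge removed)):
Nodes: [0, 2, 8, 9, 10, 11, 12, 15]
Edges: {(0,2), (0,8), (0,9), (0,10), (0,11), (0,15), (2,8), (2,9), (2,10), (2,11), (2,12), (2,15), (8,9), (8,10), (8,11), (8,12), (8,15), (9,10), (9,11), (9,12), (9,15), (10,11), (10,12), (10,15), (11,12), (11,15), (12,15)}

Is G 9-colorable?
A valid 9-coloring: color 1: [2]; color 2: [11]; color 3: [9]; color 4: [8]; color 5: [10]; color 6: [15]; color 7: [0, 12].
(χ(G) = 7 ≤ 9.)

Yes, G is 9-colorable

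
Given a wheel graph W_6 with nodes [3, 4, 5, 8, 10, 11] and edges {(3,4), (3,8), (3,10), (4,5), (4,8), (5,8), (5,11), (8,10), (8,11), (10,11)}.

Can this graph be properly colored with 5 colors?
A valid 5-coloring: color 1: [8]; color 2: [3, 5]; color 3: [4, 11]; color 4: [10].
(χ(G) = 4 ≤ 5.)

Yes, G is 5-colorable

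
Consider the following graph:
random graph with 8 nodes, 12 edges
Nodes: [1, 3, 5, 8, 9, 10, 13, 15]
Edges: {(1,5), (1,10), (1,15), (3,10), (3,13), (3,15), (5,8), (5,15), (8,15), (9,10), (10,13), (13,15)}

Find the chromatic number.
χ(G) = 3

Clique number ω(G) = 3 (lower bound: χ ≥ ω).
The clique on [3, 10, 13] has size 3, forcing χ ≥ 3, and the coloring below uses 3 colors, so χ(G) = 3.
A valid 3-coloring: color 1: [10, 15]; color 2: [5, 9, 13]; color 3: [1, 3, 8].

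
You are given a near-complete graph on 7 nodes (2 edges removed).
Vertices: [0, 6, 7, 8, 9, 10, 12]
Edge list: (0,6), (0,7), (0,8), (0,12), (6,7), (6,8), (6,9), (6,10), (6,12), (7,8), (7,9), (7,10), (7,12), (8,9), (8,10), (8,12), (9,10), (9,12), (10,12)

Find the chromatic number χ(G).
χ(G) = 6

Clique number ω(G) = 6 (lower bound: χ ≥ ω).
The clique on [6, 7, 8, 9, 10, 12] has size 6, forcing χ ≥ 6, and the coloring below uses 6 colors, so χ(G) = 6.
A valid 6-coloring: color 1: [8]; color 2: [7]; color 3: [12]; color 4: [6]; color 5: [0, 10]; color 6: [9].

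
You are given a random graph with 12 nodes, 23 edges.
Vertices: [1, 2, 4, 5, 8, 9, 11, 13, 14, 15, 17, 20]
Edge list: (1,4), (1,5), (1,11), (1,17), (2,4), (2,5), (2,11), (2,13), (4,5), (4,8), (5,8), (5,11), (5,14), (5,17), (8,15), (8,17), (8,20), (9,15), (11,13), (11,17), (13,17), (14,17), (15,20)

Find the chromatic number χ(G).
χ(G) = 4

Clique number ω(G) = 4 (lower bound: χ ≥ ω).
The clique on [1, 5, 11, 17] has size 4, forcing χ ≥ 4, and the coloring below uses 4 colors, so χ(G) = 4.
A valid 4-coloring: color 1: [5, 13, 15]; color 2: [4, 9, 17, 20]; color 3: [8, 11, 14]; color 4: [1, 2].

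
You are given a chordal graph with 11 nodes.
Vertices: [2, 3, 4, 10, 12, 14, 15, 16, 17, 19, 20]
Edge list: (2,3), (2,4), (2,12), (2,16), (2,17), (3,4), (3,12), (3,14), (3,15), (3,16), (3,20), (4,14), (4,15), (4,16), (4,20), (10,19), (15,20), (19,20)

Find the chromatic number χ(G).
χ(G) = 4

Clique number ω(G) = 4 (lower bound: χ ≥ ω).
The clique on [2, 3, 4, 16] has size 4, forcing χ ≥ 4, and the coloring below uses 4 colors, so χ(G) = 4.
A valid 4-coloring: color 1: [3, 17, 19]; color 2: [4, 10, 12]; color 3: [2, 14, 20]; color 4: [15, 16].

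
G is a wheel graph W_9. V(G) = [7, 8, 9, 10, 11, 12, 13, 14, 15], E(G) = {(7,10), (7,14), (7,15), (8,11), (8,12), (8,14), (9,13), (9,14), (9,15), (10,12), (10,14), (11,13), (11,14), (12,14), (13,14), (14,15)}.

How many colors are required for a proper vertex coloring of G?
χ(G) = 3

Clique number ω(G) = 3 (lower bound: χ ≥ ω).
The clique on [7, 10, 14] has size 3, forcing χ ≥ 3, and the coloring below uses 3 colors, so χ(G) = 3.
A valid 3-coloring: color 1: [14]; color 2: [7, 9, 11, 12]; color 3: [8, 10, 13, 15].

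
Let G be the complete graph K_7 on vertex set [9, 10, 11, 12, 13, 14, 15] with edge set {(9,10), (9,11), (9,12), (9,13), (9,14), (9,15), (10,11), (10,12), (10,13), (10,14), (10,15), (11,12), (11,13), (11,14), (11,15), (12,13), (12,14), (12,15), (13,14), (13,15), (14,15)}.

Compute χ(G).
Clique number ω(G) = 7 (lower bound: χ ≥ ω).
The clique on [9, 10, 11, 12, 13, 14, 15] has size 7, forcing χ ≥ 7, and the coloring below uses 7 colors, so χ(G) = 7.
A valid 7-coloring: color 1: [11]; color 2: [13]; color 3: [10]; color 4: [12]; color 5: [15]; color 6: [9]; color 7: [14].

χ(G) = 7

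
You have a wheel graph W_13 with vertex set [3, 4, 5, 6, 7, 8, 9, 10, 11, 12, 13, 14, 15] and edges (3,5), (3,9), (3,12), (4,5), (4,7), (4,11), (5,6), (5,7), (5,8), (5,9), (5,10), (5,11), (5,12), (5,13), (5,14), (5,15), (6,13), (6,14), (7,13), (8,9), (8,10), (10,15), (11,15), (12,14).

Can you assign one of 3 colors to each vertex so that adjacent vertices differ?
A valid 3-coloring: color 1: [5]; color 2: [3, 4, 8, 13, 14, 15]; color 3: [6, 7, 9, 10, 11, 12].
(χ(G) = 3 ≤ 3.)

Yes, G is 3-colorable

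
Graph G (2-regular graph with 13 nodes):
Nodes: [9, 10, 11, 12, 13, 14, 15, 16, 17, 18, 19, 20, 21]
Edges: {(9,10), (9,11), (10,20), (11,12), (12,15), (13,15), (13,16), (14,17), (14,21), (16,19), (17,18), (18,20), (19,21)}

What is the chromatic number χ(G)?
Clique number ω(G) = 2 (lower bound: χ ≥ ω).
Odd cycle [12, 15, 13, 16, 19, 21, 14, 17, 18, 20, 10, 9, 11] needs 3 colors (χ ≥ 3).
The coloring below uses 3 colors, so χ(G) = 3.
A valid 3-coloring: color 1: [9, 12, 13, 17, 20, 21]; color 2: [10, 11, 14, 15, 18, 19]; color 3: [16].

χ(G) = 3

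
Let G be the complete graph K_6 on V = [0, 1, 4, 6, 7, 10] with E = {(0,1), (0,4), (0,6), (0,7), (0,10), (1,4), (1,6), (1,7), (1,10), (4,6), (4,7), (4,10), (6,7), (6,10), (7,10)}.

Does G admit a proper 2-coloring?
The clique on vertices [0, 1, 4, 6, 7, 10] has size 6 > 2, so it alone needs 6 colors.

No, G is not 2-colorable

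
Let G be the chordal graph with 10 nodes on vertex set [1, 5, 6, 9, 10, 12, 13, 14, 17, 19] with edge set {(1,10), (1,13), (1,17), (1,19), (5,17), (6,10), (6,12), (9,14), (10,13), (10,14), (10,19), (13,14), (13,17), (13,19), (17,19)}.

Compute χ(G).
χ(G) = 4

Clique number ω(G) = 4 (lower bound: χ ≥ ω).
The clique on [1, 10, 13, 19] has size 4, forcing χ ≥ 4, and the coloring below uses 4 colors, so χ(G) = 4.
A valid 4-coloring: color 1: [5, 6, 9, 13]; color 2: [10, 12, 17]; color 3: [1, 14]; color 4: [19].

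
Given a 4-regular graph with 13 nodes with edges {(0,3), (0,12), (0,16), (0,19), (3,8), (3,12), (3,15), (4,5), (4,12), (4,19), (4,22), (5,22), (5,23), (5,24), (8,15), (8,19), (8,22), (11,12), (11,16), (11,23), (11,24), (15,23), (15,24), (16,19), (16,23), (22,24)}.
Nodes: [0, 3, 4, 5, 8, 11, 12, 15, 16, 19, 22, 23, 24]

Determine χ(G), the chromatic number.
χ(G) = 3

Clique number ω(G) = 3 (lower bound: χ ≥ ω).
The clique on [0, 16, 19] has size 3, forcing χ ≥ 3, and the coloring below uses 3 colors, so χ(G) = 3.
A valid 3-coloring: color 1: [12, 15, 16, 22]; color 2: [0, 4, 8, 23, 24]; color 3: [3, 5, 11, 19].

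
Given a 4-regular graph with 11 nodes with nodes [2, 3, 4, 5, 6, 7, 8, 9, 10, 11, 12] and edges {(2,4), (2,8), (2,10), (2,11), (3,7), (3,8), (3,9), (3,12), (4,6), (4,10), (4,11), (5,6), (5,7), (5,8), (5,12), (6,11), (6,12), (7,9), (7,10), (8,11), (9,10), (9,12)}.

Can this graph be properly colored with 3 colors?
Yes, G is 3-colorable

A valid 3-coloring: color 1: [3, 5, 10, 11]; color 2: [4, 7, 8, 12]; color 3: [2, 6, 9].
(χ(G) = 3 ≤ 3.)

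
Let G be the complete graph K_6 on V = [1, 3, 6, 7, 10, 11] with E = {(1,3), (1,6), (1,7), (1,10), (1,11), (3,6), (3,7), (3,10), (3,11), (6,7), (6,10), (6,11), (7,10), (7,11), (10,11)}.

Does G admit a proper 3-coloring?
No, G is not 3-colorable

The clique on vertices [1, 3, 6, 7, 10, 11] has size 6 > 3, so it alone needs 6 colors.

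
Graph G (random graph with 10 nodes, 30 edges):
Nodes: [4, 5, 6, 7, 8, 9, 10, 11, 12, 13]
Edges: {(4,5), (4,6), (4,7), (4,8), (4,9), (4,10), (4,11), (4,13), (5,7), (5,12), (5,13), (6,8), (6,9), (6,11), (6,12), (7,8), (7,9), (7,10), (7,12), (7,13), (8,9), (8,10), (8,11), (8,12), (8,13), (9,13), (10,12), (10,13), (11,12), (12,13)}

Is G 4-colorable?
No, G is not 4-colorable

The clique on vertices [4, 7, 8, 9, 13] has size 5 > 4, so it alone needs 5 colors.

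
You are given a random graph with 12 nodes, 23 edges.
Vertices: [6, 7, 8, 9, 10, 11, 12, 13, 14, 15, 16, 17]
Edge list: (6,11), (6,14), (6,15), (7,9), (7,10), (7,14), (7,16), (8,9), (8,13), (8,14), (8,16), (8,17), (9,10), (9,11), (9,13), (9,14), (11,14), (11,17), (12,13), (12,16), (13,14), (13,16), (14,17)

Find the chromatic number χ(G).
Clique number ω(G) = 4 (lower bound: χ ≥ ω).
The clique on [8, 9, 13, 14] has size 4, forcing χ ≥ 4, and the coloring below uses 4 colors, so χ(G) = 4.
A valid 4-coloring: color 1: [10, 14, 15, 16]; color 2: [6, 9, 12, 17]; color 3: [7, 8, 11]; color 4: [13].

χ(G) = 4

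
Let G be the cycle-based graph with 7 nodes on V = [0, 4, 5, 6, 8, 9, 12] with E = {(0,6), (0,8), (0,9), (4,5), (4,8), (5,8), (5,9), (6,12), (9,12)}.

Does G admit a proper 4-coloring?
A valid 4-coloring: color 1: [6, 8, 9]; color 2: [0, 5, 12]; color 3: [4].
(χ(G) = 3 ≤ 4.)

Yes, G is 4-colorable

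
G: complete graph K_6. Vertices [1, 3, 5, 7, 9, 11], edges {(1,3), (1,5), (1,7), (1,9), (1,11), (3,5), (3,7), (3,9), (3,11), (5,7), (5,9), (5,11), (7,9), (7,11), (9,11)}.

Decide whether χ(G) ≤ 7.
A valid 7-coloring: color 1: [9]; color 2: [1]; color 3: [5]; color 4: [7]; color 5: [11]; color 6: [3].
(χ(G) = 6 ≤ 7.)

Yes, G is 7-colorable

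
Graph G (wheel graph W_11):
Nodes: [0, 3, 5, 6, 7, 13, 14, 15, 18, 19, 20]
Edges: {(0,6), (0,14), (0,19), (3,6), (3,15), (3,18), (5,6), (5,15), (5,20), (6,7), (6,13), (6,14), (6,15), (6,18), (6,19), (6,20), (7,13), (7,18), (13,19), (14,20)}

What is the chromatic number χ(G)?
χ(G) = 3

Clique number ω(G) = 3 (lower bound: χ ≥ ω).
The clique on [0, 6, 19] has size 3, forcing χ ≥ 3, and the coloring below uses 3 colors, so χ(G) = 3.
A valid 3-coloring: color 1: [6]; color 2: [0, 13, 15, 18, 20]; color 3: [3, 5, 7, 14, 19].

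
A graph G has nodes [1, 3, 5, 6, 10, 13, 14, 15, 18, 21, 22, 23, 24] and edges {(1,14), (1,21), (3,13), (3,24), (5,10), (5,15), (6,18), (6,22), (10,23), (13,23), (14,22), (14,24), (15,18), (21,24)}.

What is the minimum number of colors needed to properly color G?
χ(G) = 3

Clique number ω(G) = 2 (lower bound: χ ≥ ω).
Odd cycle [13, 23, 10, 5, 15, 18, 6, 22, 14, 24, 3] needs 3 colors (χ ≥ 3).
The coloring below uses 3 colors, so χ(G) = 3.
A valid 3-coloring: color 1: [1, 6, 10, 13, 15, 24]; color 2: [3, 5, 14, 18, 21, 23]; color 3: [22].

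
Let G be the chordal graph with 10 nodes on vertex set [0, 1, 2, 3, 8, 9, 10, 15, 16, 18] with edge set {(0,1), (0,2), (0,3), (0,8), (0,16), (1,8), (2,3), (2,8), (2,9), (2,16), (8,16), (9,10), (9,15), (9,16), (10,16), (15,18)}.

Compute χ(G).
Clique number ω(G) = 4 (lower bound: χ ≥ ω).
The clique on [0, 2, 8, 16] has size 4, forcing χ ≥ 4, and the coloring below uses 4 colors, so χ(G) = 4.
A valid 4-coloring: color 1: [0, 9, 18]; color 2: [1, 2, 10, 15]; color 3: [3, 16]; color 4: [8].

χ(G) = 4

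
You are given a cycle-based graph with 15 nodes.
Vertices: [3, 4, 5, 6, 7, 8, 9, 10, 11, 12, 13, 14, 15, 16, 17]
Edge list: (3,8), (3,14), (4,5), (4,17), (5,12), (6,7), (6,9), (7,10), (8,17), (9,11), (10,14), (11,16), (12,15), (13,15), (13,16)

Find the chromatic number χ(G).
χ(G) = 3

Clique number ω(G) = 2 (lower bound: χ ≥ ω).
Odd cycle [11, 16, 13, 15, 12, 5, 4, 17, 8, 3, 14, 10, 7, 6, 9] needs 3 colors (χ ≥ 3).
The coloring below uses 3 colors, so χ(G) = 3.
A valid 3-coloring: color 1: [4, 6, 8, 11, 12, 13, 14]; color 2: [3, 5, 9, 10, 15, 16, 17]; color 3: [7].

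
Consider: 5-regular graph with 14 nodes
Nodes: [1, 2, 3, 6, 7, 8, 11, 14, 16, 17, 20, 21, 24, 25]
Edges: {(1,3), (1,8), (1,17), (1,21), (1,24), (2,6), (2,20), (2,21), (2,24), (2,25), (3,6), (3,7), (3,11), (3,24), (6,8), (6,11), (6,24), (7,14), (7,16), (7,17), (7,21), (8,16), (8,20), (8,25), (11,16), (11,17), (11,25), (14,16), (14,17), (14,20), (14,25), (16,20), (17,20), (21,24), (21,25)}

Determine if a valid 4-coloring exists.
Yes, G is 4-colorable

A valid 4-coloring: color 1: [8, 11, 14, 24]; color 2: [2, 3, 16, 17]; color 3: [1, 6, 7, 20, 25]; color 4: [21].
(χ(G) = 4 ≤ 4.)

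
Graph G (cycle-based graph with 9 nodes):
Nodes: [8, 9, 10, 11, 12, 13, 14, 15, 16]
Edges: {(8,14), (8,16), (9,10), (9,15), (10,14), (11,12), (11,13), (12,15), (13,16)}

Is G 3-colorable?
A valid 3-coloring: color 1: [8, 10, 11, 15]; color 2: [9, 12, 13, 14]; color 3: [16].
(χ(G) = 3 ≤ 3.)

Yes, G is 3-colorable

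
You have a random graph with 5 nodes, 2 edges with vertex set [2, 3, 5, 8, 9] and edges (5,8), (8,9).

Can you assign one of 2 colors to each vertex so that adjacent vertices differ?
A valid 2-coloring: color 1: [2, 3, 8]; color 2: [5, 9].
(χ(G) = 2 ≤ 2.)

Yes, G is 2-colorable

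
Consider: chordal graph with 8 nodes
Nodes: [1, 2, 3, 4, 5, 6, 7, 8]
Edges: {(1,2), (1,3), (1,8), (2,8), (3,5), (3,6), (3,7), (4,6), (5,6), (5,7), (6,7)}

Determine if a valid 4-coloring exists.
Yes, G is 4-colorable

A valid 4-coloring: color 1: [2, 3, 4]; color 2: [1, 6]; color 3: [7, 8]; color 4: [5].
(χ(G) = 4 ≤ 4.)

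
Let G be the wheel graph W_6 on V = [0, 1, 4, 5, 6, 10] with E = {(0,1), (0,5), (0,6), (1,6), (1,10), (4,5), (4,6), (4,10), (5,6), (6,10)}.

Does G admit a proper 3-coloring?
No, G is not 3-colorable

Odd cycle [10, 4, 5, 0, 1] needs 3 colors (χ ≥ 3).
Vertex 6 is adjacent to every vertex of [0, 1, 4, 5, 10], which already need 3 colors among themselves, so 6 needs a new color (χ ≥ 4).
Hence χ(G) ≥ 4 > 3, so no proper 3-coloring exists.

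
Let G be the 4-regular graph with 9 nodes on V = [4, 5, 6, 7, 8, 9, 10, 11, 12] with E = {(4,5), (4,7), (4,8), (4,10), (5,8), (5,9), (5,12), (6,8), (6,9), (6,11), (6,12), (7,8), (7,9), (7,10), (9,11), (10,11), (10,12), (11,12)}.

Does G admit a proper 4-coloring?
A valid 4-coloring: color 1: [4, 9, 12]; color 2: [5, 6, 7]; color 3: [8, 11]; color 4: [10].
(χ(G) = 4 ≤ 4.)

Yes, G is 4-colorable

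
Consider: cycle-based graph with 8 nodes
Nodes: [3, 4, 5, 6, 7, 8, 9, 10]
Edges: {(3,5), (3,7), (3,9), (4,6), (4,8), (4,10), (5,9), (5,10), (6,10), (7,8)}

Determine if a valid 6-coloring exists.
Yes, G is 6-colorable

A valid 6-coloring: color 1: [4, 5, 7]; color 2: [3, 8, 10]; color 3: [6, 9].
(χ(G) = 3 ≤ 6.)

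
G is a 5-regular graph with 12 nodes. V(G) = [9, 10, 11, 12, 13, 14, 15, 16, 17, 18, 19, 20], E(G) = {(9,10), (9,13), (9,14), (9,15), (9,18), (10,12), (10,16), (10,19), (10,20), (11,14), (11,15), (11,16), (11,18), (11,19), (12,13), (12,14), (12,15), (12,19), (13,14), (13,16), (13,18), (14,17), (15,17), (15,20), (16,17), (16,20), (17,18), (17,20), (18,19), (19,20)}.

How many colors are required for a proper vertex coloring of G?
Clique number ω(G) = 3 (lower bound: χ ≥ ω).
Suppose a proper 3-coloring c exists. The clique [9, 13, 14] takes 3 distinct colors; by symmetry let c(9) = 1, c(13) = 2, c(14) = 3.
- Vertex 12: neighbors [13, 14] already have colors [2, 3] ⇒ c(12) = 1.
- Vertex 18: neighbors [9, 13] already have colors [1, 2] ⇒ c(18) = 3.
- Vertex 19: neighbors [12, 18] already have colors [1, 3] ⇒ c(19) = 2.
- Vertex 10: neighbors [9, 19] already have colors [1, 2] ⇒ c(10) = 3.
- Vertex 16: neighbors [13, 10] already have colors [2, 3] ⇒ c(16) = 1.
- Vertex 20: neighbors [16, 19, 10] already have colors [1, 2, 3] — all 3 colors blocked. Contradiction.
The forced assignments end in a contradiction, so G has no proper 3-coloring (χ ≥ 4).
The coloring below uses 4 colors, so χ(G) = 4.
A valid 4-coloring: color 1: [10, 14, 15, 18]; color 2: [13, 17, 19]; color 3: [9, 11, 12, 20]; color 4: [16].

χ(G) = 4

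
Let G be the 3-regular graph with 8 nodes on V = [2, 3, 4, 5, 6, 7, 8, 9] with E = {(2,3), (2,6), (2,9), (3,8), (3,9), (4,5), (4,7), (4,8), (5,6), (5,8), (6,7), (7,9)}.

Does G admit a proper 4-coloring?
Yes, G is 4-colorable

A valid 4-coloring: color 1: [2, 7, 8]; color 2: [3, 5]; color 3: [4, 6, 9].
(χ(G) = 3 ≤ 4.)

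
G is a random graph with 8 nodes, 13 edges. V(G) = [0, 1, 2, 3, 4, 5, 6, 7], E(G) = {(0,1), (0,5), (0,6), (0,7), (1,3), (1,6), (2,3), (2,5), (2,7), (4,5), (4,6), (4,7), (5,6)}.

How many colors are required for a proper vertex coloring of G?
χ(G) = 3

Clique number ω(G) = 3 (lower bound: χ ≥ ω).
The clique on [0, 1, 6] has size 3, forcing χ ≥ 3, and the coloring below uses 3 colors, so χ(G) = 3.
A valid 3-coloring: color 1: [1, 5, 7]; color 2: [2, 6]; color 3: [0, 3, 4].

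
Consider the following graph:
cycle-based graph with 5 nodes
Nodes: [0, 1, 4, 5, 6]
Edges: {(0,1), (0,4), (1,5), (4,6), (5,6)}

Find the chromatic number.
Clique number ω(G) = 2 (lower bound: χ ≥ ω).
Odd cycle [1, 0, 4, 6, 5] needs 3 colors (χ ≥ 3).
The coloring below uses 3 colors, so χ(G) = 3.
A valid 3-coloring: color 1: [1, 6]; color 2: [0, 5]; color 3: [4].

χ(G) = 3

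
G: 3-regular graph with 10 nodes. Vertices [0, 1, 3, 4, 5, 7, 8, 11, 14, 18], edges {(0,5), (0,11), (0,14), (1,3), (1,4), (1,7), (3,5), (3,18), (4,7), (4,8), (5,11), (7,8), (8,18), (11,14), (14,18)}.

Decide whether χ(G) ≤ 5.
Yes, G is 5-colorable

A valid 5-coloring: color 1: [3, 8, 11]; color 2: [1, 5, 14]; color 3: [0, 4, 18]; color 4: [7].
(χ(G) = 3 ≤ 5.)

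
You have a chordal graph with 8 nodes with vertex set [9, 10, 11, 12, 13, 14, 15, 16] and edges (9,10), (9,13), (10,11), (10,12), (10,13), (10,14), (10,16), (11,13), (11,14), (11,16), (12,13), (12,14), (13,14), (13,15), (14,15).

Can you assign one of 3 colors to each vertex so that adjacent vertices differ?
The clique on vertices [10, 11, 13, 14] has size 4 > 3, so it alone needs 4 colors.

No, G is not 3-colorable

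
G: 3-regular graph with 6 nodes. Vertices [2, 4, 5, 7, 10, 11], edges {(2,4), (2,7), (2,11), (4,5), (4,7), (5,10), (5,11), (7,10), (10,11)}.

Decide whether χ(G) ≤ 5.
Yes, G is 5-colorable

A valid 5-coloring: color 1: [2, 10]; color 2: [4, 11]; color 3: [5, 7].
(χ(G) = 3 ≤ 5.)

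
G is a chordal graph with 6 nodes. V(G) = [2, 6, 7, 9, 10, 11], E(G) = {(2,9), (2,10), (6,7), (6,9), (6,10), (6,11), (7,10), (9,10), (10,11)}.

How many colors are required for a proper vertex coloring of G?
χ(G) = 3

Clique number ω(G) = 3 (lower bound: χ ≥ ω).
The clique on [2, 9, 10] has size 3, forcing χ ≥ 3, and the coloring below uses 3 colors, so χ(G) = 3.
A valid 3-coloring: color 1: [10]; color 2: [2, 6]; color 3: [7, 9, 11].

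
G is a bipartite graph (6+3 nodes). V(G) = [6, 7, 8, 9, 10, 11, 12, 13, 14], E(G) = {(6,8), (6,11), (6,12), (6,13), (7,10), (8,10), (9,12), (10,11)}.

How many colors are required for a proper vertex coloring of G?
χ(G) = 2

Clique number ω(G) = 2 (lower bound: χ ≥ ω).
The graph is bipartite (no odd cycle), so 2 colors suffice: χ(G) = 2.
A valid 2-coloring: color 1: [6, 9, 10, 14]; color 2: [7, 8, 11, 12, 13].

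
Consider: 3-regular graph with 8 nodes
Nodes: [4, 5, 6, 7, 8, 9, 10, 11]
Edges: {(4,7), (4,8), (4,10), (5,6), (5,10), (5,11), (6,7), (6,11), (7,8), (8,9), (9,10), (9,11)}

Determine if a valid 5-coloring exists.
Yes, G is 5-colorable

A valid 5-coloring: color 1: [5, 7, 9]; color 2: [4, 11]; color 3: [6, 8, 10].
(χ(G) = 3 ≤ 5.)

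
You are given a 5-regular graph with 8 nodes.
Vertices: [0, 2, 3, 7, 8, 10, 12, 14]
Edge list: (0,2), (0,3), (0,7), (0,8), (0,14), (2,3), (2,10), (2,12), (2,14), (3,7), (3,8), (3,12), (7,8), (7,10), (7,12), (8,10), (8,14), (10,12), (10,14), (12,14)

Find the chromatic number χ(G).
Clique number ω(G) = 4 (lower bound: χ ≥ ω).
The clique on [0, 3, 7, 8] has size 4, forcing χ ≥ 4, and the coloring below uses 4 colors, so χ(G) = 4.
A valid 4-coloring: color 1: [3, 14]; color 2: [2, 7]; color 3: [0, 10]; color 4: [8, 12].

χ(G) = 4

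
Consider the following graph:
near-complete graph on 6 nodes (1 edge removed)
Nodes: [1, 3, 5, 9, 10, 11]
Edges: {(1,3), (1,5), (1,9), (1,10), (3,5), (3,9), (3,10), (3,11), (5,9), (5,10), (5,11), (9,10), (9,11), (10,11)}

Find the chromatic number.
χ(G) = 5

Clique number ω(G) = 5 (lower bound: χ ≥ ω).
The clique on [1, 3, 5, 9, 10] has size 5, forcing χ ≥ 5, and the coloring below uses 5 colors, so χ(G) = 5.
A valid 5-coloring: color 1: [3]; color 2: [5]; color 3: [9]; color 4: [10]; color 5: [1, 11].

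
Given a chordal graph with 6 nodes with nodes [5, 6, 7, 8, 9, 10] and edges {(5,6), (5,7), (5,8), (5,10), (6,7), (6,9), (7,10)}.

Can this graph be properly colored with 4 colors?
A valid 4-coloring: color 1: [5, 9]; color 2: [7, 8]; color 3: [6, 10].
(χ(G) = 3 ≤ 4.)

Yes, G is 4-colorable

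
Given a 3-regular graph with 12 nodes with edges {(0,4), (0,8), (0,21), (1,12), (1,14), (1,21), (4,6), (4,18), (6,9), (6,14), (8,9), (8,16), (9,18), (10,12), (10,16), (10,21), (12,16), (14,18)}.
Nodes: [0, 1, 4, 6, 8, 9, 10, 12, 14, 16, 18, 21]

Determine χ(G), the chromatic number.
χ(G) = 3

Clique number ω(G) = 3 (lower bound: χ ≥ ω).
The clique on [10, 12, 16] has size 3, forcing χ ≥ 3, and the coloring below uses 3 colors, so χ(G) = 3.
A valid 3-coloring: color 1: [4, 9, 12, 14, 21]; color 2: [1, 6, 8, 10, 18]; color 3: [0, 16].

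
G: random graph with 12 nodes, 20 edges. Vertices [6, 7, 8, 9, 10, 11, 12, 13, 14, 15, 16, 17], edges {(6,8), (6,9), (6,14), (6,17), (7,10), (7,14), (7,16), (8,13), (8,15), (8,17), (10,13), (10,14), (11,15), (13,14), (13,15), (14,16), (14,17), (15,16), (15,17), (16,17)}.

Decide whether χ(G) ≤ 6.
Yes, G is 6-colorable

A valid 6-coloring: color 1: [9, 12, 14, 15]; color 2: [7, 11, 13, 17]; color 3: [8, 10, 16]; color 4: [6].
(χ(G) = 4 ≤ 6.)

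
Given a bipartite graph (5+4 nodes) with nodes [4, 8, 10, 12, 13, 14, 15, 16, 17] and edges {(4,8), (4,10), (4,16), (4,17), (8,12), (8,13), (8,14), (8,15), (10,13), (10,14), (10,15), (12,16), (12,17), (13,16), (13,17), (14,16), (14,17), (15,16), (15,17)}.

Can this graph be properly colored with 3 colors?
Yes, G is 3-colorable

A valid 3-coloring: color 1: [8, 10, 16, 17]; color 2: [4, 12, 13, 14, 15].
(χ(G) = 2 ≤ 3.)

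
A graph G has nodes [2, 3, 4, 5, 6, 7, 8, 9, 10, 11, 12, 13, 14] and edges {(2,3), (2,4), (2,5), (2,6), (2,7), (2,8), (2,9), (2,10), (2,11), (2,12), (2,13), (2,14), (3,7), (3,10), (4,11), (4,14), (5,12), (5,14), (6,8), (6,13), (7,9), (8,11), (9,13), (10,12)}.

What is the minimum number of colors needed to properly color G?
χ(G) = 3

Clique number ω(G) = 3 (lower bound: χ ≥ ω).
The clique on [2, 3, 10] has size 3, forcing χ ≥ 3, and the coloring below uses 3 colors, so χ(G) = 3.
A valid 3-coloring: color 1: [2]; color 2: [3, 6, 9, 11, 12, 14]; color 3: [4, 5, 7, 8, 10, 13].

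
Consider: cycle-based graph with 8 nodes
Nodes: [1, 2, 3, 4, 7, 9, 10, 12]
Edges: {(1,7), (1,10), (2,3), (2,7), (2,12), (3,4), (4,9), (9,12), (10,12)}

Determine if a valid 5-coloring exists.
A valid 5-coloring: color 1: [1, 2, 4]; color 2: [3, 7, 12]; color 3: [9, 10].
(χ(G) = 3 ≤ 5.)

Yes, G is 5-colorable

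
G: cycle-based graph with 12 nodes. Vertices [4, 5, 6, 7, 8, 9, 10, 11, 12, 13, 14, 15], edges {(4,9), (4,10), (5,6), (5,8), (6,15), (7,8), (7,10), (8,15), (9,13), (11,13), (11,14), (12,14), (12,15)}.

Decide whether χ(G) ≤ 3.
Yes, G is 3-colorable

A valid 3-coloring: color 1: [4, 5, 7, 13, 14, 15]; color 2: [6, 8, 9, 10, 11, 12].
(χ(G) = 2 ≤ 3.)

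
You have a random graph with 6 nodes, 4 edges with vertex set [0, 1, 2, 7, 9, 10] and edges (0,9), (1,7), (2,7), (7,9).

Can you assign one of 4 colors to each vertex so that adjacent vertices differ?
Yes, G is 4-colorable

A valid 4-coloring: color 1: [0, 7, 10]; color 2: [1, 2, 9].
(χ(G) = 2 ≤ 4.)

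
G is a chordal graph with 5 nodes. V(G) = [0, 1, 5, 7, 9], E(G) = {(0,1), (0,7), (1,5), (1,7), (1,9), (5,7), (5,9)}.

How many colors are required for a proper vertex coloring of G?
χ(G) = 3

Clique number ω(G) = 3 (lower bound: χ ≥ ω).
The clique on [0, 1, 7] has size 3, forcing χ ≥ 3, and the coloring below uses 3 colors, so χ(G) = 3.
A valid 3-coloring: color 1: [1]; color 2: [0, 5]; color 3: [7, 9].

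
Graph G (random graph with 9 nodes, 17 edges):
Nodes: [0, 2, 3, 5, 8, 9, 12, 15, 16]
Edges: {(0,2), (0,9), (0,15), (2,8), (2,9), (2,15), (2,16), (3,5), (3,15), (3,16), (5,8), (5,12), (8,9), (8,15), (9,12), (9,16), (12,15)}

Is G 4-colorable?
Yes, G is 4-colorable

A valid 4-coloring: color 1: [5, 9, 15]; color 2: [2, 3, 12]; color 3: [0, 8, 16].
(χ(G) = 3 ≤ 4.)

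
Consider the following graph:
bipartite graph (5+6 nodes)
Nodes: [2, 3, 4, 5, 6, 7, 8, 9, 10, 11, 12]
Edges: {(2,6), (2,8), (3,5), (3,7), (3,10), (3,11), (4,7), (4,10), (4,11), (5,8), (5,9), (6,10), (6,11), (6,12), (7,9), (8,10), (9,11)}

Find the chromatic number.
χ(G) = 2

Clique number ω(G) = 2 (lower bound: χ ≥ ω).
The graph is bipartite (no odd cycle), so 2 colors suffice: χ(G) = 2.
A valid 2-coloring: color 1: [3, 4, 6, 8, 9]; color 2: [2, 5, 7, 10, 11, 12].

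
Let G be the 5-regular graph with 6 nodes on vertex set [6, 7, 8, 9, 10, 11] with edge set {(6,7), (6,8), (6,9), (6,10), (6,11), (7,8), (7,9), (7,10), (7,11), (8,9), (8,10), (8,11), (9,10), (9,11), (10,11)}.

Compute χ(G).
χ(G) = 6

Clique number ω(G) = 6 (lower bound: χ ≥ ω).
The clique on [6, 7, 8, 9, 10, 11] has size 6, forcing χ ≥ 6, and the coloring below uses 6 colors, so χ(G) = 6.
A valid 6-coloring: color 1: [7]; color 2: [8]; color 3: [9]; color 4: [10]; color 5: [11]; color 6: [6].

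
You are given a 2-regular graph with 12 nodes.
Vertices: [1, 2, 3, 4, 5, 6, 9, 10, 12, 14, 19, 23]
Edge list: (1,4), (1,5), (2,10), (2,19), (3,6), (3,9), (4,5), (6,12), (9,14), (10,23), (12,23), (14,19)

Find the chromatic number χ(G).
χ(G) = 3

Clique number ω(G) = 3 (lower bound: χ ≥ ω).
The clique on [1, 4, 5] has size 3, forcing χ ≥ 3, and the coloring below uses 3 colors, so χ(G) = 3.
A valid 3-coloring: color 1: [1, 2, 3, 12, 14]; color 2: [4, 6, 9, 10, 19]; color 3: [5, 23].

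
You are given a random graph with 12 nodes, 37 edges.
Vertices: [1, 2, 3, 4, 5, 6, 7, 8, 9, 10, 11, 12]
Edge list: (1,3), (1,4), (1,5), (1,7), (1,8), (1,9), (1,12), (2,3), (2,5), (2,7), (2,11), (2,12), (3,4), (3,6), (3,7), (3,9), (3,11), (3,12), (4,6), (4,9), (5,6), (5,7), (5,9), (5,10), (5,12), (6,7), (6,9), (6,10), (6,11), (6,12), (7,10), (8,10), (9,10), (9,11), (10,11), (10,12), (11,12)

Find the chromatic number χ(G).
Clique number ω(G) = 4 (lower bound: χ ≥ ω).
The clique on [6, 9, 10, 11] has size 4, forcing χ ≥ 4, and the coloring below uses 4 colors, so χ(G) = 4.
A valid 4-coloring: color 1: [1, 2, 6]; color 2: [3, 10]; color 3: [7, 8, 9, 12]; color 4: [4, 5, 11].

χ(G) = 4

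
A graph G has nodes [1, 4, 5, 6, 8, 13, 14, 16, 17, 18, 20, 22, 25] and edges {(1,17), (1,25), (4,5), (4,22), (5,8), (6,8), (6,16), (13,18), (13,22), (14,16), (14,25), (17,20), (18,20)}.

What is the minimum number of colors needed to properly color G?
Clique number ω(G) = 2 (lower bound: χ ≥ ω).
Odd cycle [1, 17, 20, 18, 13, 22, 4, 5, 8, 6, 16, 14, 25] needs 3 colors (χ ≥ 3).
The coloring below uses 3 colors, so χ(G) = 3.
A valid 3-coloring: color 1: [1, 4, 8, 13, 14, 20]; color 2: [5, 6, 17, 18, 22, 25]; color 3: [16].

χ(G) = 3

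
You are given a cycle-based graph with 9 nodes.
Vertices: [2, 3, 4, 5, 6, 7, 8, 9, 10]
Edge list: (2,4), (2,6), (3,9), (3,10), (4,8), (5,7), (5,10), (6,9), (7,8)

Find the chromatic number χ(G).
Clique number ω(G) = 2 (lower bound: χ ≥ ω).
Odd cycle [8, 4, 2, 6, 9, 3, 10, 5, 7] needs 3 colors (χ ≥ 3).
The coloring below uses 3 colors, so χ(G) = 3.
A valid 3-coloring: color 1: [2, 5, 8, 9]; color 2: [3, 4, 6, 7]; color 3: [10].

χ(G) = 3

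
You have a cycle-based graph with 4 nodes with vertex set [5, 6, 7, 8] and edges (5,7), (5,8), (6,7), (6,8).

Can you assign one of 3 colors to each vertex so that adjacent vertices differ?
A valid 3-coloring: color 1: [5, 6]; color 2: [7, 8].
(χ(G) = 2 ≤ 3.)

Yes, G is 3-colorable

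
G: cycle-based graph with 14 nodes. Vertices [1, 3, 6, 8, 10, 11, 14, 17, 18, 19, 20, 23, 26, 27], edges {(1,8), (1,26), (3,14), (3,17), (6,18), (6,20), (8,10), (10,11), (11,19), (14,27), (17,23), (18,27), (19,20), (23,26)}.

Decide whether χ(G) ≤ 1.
No, G is not 1-colorable

Edge (1,8) forces its endpoints to differ, so 1 color is not enough.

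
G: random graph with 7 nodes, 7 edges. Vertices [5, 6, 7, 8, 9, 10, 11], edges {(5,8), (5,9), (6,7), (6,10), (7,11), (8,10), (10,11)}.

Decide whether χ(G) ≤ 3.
Yes, G is 3-colorable

A valid 3-coloring: color 1: [5, 7, 10]; color 2: [6, 8, 9, 11].
(χ(G) = 2 ≤ 3.)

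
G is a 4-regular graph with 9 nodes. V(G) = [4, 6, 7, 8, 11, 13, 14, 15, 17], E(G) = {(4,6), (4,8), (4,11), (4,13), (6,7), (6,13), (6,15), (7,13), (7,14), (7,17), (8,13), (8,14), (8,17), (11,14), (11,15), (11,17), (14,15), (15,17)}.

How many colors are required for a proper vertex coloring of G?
Clique number ω(G) = 3 (lower bound: χ ≥ ω).
The clique on [4, 8, 13] has size 3, forcing χ ≥ 3, and the coloring below uses 3 colors, so χ(G) = 3.
A valid 3-coloring: color 1: [6, 8, 11]; color 2: [4, 7, 15]; color 3: [13, 14, 17].

χ(G) = 3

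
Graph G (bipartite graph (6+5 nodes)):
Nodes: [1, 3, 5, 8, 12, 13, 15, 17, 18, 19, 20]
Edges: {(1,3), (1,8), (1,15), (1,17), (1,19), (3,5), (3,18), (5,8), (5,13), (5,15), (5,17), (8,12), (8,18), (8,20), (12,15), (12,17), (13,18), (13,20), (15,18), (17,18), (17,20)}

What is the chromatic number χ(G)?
χ(G) = 2

Clique number ω(G) = 2 (lower bound: χ ≥ ω).
The graph is bipartite (no odd cycle), so 2 colors suffice: χ(G) = 2.
A valid 2-coloring: color 1: [3, 8, 13, 15, 17, 19]; color 2: [1, 5, 12, 18, 20].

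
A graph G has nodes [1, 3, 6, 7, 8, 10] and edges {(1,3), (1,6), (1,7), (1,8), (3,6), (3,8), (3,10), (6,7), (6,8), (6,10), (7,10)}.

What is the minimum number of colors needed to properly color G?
Clique number ω(G) = 4 (lower bound: χ ≥ ω).
The clique on [1, 3, 6, 8] has size 4, forcing χ ≥ 4, and the coloring below uses 4 colors, so χ(G) = 4.
A valid 4-coloring: color 1: [6]; color 2: [3, 7]; color 3: [1, 10]; color 4: [8].

χ(G) = 4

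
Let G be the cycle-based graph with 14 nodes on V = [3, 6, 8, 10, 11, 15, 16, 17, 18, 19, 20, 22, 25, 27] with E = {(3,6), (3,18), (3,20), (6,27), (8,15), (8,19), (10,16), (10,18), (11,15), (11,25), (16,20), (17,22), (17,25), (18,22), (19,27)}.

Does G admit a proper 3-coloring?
Yes, G is 3-colorable

A valid 3-coloring: color 1: [3, 8, 11, 16, 22, 27]; color 2: [6, 15, 18, 19, 20, 25]; color 3: [10, 17].
(χ(G) = 3 ≤ 3.)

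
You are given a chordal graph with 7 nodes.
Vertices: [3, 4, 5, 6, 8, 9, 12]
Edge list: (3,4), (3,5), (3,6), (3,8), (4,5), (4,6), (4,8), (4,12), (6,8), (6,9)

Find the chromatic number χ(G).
χ(G) = 4

Clique number ω(G) = 4 (lower bound: χ ≥ ω).
The clique on [3, 4, 6, 8] has size 4, forcing χ ≥ 4, and the coloring below uses 4 colors, so χ(G) = 4.
A valid 4-coloring: color 1: [4, 9]; color 2: [5, 6, 12]; color 3: [3]; color 4: [8].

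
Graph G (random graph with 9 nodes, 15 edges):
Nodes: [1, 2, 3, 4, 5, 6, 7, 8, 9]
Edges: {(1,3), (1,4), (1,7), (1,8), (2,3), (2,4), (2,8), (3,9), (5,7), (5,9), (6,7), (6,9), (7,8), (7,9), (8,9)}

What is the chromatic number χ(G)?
Clique number ω(G) = 3 (lower bound: χ ≥ ω).
The clique on [1, 7, 8] has size 3, forcing χ ≥ 3, and the coloring below uses 3 colors, so χ(G) = 3.
A valid 3-coloring: color 1: [1, 2, 9]; color 2: [3, 4, 7]; color 3: [5, 6, 8].

χ(G) = 3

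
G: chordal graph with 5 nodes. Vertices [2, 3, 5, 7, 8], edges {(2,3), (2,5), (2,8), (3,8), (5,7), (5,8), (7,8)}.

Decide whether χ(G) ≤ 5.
Yes, G is 5-colorable

A valid 5-coloring: color 1: [8]; color 2: [2, 7]; color 3: [3, 5].
(χ(G) = 3 ≤ 5.)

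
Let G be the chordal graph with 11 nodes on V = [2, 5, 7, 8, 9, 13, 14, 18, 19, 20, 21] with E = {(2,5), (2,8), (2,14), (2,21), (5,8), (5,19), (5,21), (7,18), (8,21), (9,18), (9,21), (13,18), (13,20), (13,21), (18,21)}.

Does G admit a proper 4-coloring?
A valid 4-coloring: color 1: [7, 14, 19, 20, 21]; color 2: [2, 18]; color 3: [5, 9, 13]; color 4: [8].
(χ(G) = 4 ≤ 4.)

Yes, G is 4-colorable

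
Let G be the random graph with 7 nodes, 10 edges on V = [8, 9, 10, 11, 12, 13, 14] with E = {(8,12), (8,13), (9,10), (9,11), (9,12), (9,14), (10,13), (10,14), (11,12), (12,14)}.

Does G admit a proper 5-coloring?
Yes, G is 5-colorable

A valid 5-coloring: color 1: [10, 12]; color 2: [9, 13]; color 3: [8, 11, 14].
(χ(G) = 3 ≤ 5.)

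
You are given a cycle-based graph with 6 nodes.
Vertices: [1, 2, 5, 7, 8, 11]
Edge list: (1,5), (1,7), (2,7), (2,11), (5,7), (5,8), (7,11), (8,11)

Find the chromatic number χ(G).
Clique number ω(G) = 3 (lower bound: χ ≥ ω).
The clique on [1, 5, 7] has size 3, forcing χ ≥ 3, and the coloring below uses 3 colors, so χ(G) = 3.
A valid 3-coloring: color 1: [7, 8]; color 2: [5, 11]; color 3: [1, 2].

χ(G) = 3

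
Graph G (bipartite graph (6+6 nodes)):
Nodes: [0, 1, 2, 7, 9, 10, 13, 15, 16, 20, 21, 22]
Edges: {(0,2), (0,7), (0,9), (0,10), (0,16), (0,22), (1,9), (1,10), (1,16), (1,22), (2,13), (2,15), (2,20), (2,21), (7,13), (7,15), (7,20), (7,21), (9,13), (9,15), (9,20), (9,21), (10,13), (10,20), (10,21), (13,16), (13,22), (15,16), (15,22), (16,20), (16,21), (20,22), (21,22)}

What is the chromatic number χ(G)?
Clique number ω(G) = 2 (lower bound: χ ≥ ω).
The graph is bipartite (no odd cycle), so 2 colors suffice: χ(G) = 2.
A valid 2-coloring: color 1: [2, 7, 9, 10, 16, 22]; color 2: [0, 1, 13, 15, 20, 21].

χ(G) = 2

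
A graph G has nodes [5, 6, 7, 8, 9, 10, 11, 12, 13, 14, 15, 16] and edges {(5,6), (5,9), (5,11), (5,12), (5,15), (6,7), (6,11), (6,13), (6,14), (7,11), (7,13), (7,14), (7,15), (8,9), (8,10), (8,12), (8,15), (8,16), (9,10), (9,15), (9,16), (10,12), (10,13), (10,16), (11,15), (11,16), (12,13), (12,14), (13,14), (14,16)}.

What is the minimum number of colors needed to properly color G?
Clique number ω(G) = 4 (lower bound: χ ≥ ω).
The clique on [6, 7, 13, 14] has size 4, forcing χ ≥ 4, and the coloring below uses 4 colors, so χ(G) = 4.
A valid 4-coloring: color 1: [9, 11, 13]; color 2: [6, 12, 15, 16]; color 3: [5, 7, 10]; color 4: [8, 14].

χ(G) = 4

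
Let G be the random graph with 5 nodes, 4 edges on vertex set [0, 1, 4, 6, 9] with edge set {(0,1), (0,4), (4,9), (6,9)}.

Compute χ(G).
Clique number ω(G) = 2 (lower bound: χ ≥ ω).
The graph is bipartite (no odd cycle), so 2 colors suffice: χ(G) = 2.
A valid 2-coloring: color 1: [0, 9]; color 2: [1, 4, 6].

χ(G) = 2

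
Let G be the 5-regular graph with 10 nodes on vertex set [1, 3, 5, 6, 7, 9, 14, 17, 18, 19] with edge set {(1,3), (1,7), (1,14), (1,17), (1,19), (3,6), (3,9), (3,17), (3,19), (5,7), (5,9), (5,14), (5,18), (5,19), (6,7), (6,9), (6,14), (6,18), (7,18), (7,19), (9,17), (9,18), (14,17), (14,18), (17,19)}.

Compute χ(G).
χ(G) = 4

Clique number ω(G) = 4 (lower bound: χ ≥ ω).
The clique on [1, 3, 17, 19] has size 4, forcing χ ≥ 4, and the coloring below uses 4 colors, so χ(G) = 4.
A valid 4-coloring: color 1: [7, 17]; color 2: [9, 14, 19]; color 3: [1, 5, 6]; color 4: [3, 18].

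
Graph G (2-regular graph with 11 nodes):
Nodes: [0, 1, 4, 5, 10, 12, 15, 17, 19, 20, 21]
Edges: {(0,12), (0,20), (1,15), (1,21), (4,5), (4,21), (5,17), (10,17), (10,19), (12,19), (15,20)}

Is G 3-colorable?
Yes, G is 3-colorable

A valid 3-coloring: color 1: [0, 5, 15, 19, 21]; color 2: [1, 4, 12, 17, 20]; color 3: [10].
(χ(G) = 3 ≤ 3.)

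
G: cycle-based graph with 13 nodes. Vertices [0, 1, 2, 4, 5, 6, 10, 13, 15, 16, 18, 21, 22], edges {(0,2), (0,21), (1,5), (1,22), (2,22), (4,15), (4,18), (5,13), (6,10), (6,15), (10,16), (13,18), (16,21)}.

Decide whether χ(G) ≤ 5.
A valid 5-coloring: color 1: [1, 2, 10, 15, 18, 21]; color 2: [0, 4, 6, 13, 16, 22]; color 3: [5].
(χ(G) = 3 ≤ 5.)

Yes, G is 5-colorable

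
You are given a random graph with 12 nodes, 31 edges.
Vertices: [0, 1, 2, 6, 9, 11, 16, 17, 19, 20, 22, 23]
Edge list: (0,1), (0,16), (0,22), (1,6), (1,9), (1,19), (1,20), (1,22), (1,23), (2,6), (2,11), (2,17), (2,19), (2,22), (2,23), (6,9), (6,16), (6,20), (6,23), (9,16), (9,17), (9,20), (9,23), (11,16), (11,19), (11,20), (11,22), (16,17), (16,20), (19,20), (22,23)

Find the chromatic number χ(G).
Clique number ω(G) = 4 (lower bound: χ ≥ ω).
The clique on [1, 6, 9, 20] has size 4, forcing χ ≥ 4, and the coloring below uses 4 colors, so χ(G) = 4.
A valid 4-coloring: color 1: [1, 2, 16]; color 2: [0, 17, 20, 23]; color 3: [9, 19, 22]; color 4: [6, 11].

χ(G) = 4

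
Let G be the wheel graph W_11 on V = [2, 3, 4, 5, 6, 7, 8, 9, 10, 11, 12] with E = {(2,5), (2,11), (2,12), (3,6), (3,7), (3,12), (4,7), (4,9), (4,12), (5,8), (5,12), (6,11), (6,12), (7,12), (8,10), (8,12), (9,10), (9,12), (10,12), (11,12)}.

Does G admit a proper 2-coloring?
The clique on vertices [2, 11, 12] has size 3 > 2, so it alone needs 3 colors.

No, G is not 2-colorable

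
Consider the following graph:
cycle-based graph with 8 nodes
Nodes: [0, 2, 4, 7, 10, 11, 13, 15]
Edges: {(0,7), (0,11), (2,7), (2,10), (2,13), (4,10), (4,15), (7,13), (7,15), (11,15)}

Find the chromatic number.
χ(G) = 3

Clique number ω(G) = 3 (lower bound: χ ≥ ω).
The clique on [2, 7, 13] has size 3, forcing χ ≥ 3, and the coloring below uses 3 colors, so χ(G) = 3.
A valid 3-coloring: color 1: [4, 7, 11]; color 2: [0, 2, 15]; color 3: [10, 13].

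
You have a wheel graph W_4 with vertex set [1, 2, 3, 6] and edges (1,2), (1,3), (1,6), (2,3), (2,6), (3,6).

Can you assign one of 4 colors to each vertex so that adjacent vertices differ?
A valid 4-coloring: color 1: [6]; color 2: [2]; color 3: [1]; color 4: [3].
(χ(G) = 4 ≤ 4.)

Yes, G is 4-colorable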